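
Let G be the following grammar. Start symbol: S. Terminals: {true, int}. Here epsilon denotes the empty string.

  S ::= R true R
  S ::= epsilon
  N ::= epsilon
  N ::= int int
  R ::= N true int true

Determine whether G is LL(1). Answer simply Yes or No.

FIRST(S) = {epsilon, int, true}
FIRST(N) = {epsilon, int}
FIRST(R) = {int, true}
FOLLOW(S) = {$}
FOLLOW(N) = {true}
FOLLOW(R) = {$, true}
Each cell of M receives at most one production.

Yes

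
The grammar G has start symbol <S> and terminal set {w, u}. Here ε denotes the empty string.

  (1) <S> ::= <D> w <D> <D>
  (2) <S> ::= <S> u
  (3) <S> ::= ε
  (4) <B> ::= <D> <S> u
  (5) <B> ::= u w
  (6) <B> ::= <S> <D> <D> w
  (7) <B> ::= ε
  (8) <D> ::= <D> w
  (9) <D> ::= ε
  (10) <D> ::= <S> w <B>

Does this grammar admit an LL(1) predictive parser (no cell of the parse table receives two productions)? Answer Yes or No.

No

FIRST(<S>) = {ε, u, w}
FIRST(<B>) = {ε, u, w}
FIRST(<D>) = {ε, u, w}
FOLLOW(<S>) = {$, u, w}
FOLLOW(<B>) = {$, u, w}
FOLLOW(<D>) = {$, u, w}
Cell M[<B>, u] receives both <B> ::= <D> <S> u and <B> ::= u w and <B> ::= <S> <D> <D> w and <B> ::= ε — the grammar is not LL(1).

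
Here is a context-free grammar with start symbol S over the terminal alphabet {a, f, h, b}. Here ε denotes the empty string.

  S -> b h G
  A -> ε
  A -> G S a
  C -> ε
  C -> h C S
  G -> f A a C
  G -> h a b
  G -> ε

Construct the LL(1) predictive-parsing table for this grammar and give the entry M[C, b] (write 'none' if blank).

C -> ε

FIRST(S) = {b}
FIRST(C) = {ε, h}
FIRST(G) = {ε, f, h}
FIRST(A) = {ε, b, f, h}  (via G S a)
FOLLOW(S) includes $ since S is the start symbol.
FOLLOW(G): in S->b h G, the suffix after G is empty, so FOLLOW(G) ⊇ FOLLOW(S) = {$, a, b}; in A->G S a, G is followed by S a with FIRST {b}. Thus FOLLOW(G) = {$, a, b}.
FOLLOW(C): in C->h C S, C is followed by S with FIRST {b}; in G->f A a C, the suffix after C is empty, so FOLLOW(C) ⊇ FOLLOW(G) = {$, a, b}. Thus FOLLOW(C) = {$, a, b}.
For C -> ε: FIRST(ε) = {ε}, so it goes in M[C, t] for t ∈ {}; since ε ∈ FIRST, also for every t ∈ FOLLOW(C) = {$, a, b}.
For C -> h C S: FIRST(h C S) = {h}, so it goes in M[C, t] for t ∈ {h}.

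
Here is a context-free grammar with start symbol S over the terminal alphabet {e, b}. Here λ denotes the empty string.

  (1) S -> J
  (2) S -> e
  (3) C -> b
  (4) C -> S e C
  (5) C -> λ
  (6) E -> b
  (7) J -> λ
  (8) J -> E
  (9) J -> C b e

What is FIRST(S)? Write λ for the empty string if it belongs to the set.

FIRST(E) = {b}
FIRST(S) = {λ, b, e}  (via J)
FIRST(C) = {λ, b, e}  (via S e C)
FIRST(J) = {λ, b, e}  (via E, C b e)

{λ, b, e}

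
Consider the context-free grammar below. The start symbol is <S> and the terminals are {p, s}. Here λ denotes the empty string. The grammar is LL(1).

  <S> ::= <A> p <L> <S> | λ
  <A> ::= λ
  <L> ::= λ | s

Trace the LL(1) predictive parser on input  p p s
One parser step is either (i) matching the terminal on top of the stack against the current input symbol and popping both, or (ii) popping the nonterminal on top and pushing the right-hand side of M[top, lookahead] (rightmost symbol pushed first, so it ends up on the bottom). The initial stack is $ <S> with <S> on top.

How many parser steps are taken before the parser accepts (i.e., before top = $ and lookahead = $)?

10

      Stack            Input    Action
   1  $ <S>            p p s $  expand <S> ::= <A> p <L> <S>
   2  $ <S> <L> p <A>  p p s $  expand <A> ::= λ
   3  $ <S> <L> p      p p s $  match p
   4  $ <S> <L>        p s $    expand <L> ::= λ
   5  $ <S>            p s $    expand <S> ::= <A> p <L> <S>
   6  $ <S> <L> p <A>  p s $    expand <A> ::= λ
   7  $ <S> <L> p      p s $    match p
   8  $ <S> <L>        s $      expand <L> ::= s
   9  $ <S> s          s $      match s
  10  $ <S>            $        expand <S> ::= λ
Accept reached after 10 steps.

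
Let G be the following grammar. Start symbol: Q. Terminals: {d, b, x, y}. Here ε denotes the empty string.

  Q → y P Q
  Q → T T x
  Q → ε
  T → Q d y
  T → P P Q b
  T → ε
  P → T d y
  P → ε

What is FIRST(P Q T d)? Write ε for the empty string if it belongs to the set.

FIRST(Q) = {ε, b, d, x, y}  (via T T x)
FIRST(T) = {ε, b, d, x, y}  (via Q d y, P P Q b)
FIRST(P) = {ε, b, d, x, y}  (via T d y)
FIRST(P Q T d): take FIRST of each symbol in turn, carrying on past any symbol whose FIRST contains ε; result {b, d, x, y}.

{b, d, x, y}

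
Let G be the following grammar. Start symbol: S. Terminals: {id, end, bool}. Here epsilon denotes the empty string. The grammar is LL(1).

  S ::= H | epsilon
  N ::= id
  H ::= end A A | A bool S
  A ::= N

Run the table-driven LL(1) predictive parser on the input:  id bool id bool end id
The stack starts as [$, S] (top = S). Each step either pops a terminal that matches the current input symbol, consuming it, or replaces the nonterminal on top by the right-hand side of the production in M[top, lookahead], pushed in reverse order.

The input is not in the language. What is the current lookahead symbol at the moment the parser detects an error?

$

      Stack        Input                     Action
   1  $ S          id bool id bool end id $  expand S ::= H
   2  $ H          id bool id bool end id $  expand H ::= A bool S
   3  $ S bool A   id bool id bool end id $  expand A ::= N
   4  $ S bool N   id bool id bool end id $  expand N ::= id
   5  $ S bool id  id bool id bool end id $  match id
   6  $ S bool     bool id bool end id $     match bool
   7  $ S          id bool end id $          expand S ::= H
   8  $ H          id bool end id $          expand H ::= A bool S
   9  $ S bool A   id bool end id $          expand A ::= N
  10  $ S bool N   id bool end id $          expand N ::= id
  11  $ S bool id  id bool end id $          match id
  12  $ S bool     bool end id $             match bool
  13  $ S          end id $                  expand S ::= H
  14  $ H          end id $                  expand H ::= end A A
  15  $ A A end    end id $                  match end
  16  $ A A        id $                      expand A ::= N
  17  $ A N        id $                      expand N ::= id
  18  $ A id       id $                      match id
  19  $ A          $                         error: M[A, $] is empty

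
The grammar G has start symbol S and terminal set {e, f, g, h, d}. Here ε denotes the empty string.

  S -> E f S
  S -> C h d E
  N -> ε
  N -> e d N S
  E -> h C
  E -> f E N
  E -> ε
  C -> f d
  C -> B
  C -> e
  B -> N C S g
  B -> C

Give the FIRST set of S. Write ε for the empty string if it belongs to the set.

{e, f, h}

FIRST(N): from N->ε we get {ε}; from N->e d N S we get {e}. So FIRST(N) = {ε, e}.
FIRST(E): from E->h C we get {h}; from E->f E N we get {f}; from E->ε we get {ε}. So FIRST(E) = {ε, f, h}.
FIRST(S): from S->E f S we get {f, h}; from S->C h d E we get {e, f}. So FIRST(S) = {e, f, h}.
FIRST(C): from C->f d we get {f}; from C->B we get {e, f}; from C->e we get {e}. So FIRST(C) = {e, f}.
FIRST(B): from B->N C S g we get {e, f}; from B->C we get {e, f}. So FIRST(B) = {e, f}.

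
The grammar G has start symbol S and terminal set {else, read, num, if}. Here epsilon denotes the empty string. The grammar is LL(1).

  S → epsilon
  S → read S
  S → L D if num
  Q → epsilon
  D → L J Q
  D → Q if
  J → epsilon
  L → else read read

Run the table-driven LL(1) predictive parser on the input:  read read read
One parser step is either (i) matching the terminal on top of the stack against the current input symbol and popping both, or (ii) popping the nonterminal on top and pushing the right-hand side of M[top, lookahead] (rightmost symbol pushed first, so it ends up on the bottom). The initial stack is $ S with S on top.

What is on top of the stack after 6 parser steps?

S

     Stack     Input             Action
  1  $ S       read read read $  expand S → read S
  2  $ S read  read read read $  match read
  3  $ S       read read $       expand S → read S
  4  $ S read  read read $       match read
  5  $ S       read $            expand S → read S
  6  $ S read  read $            match read
Stack after step 6: $ S (top = S).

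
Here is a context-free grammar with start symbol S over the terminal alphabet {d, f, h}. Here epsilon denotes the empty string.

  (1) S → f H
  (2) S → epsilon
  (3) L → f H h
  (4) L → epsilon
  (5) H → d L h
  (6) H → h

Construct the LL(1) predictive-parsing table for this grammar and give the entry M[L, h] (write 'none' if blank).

L → epsilon

FIRST(S): from S→f H we get {f}; from S→epsilon we get {epsilon}. So FIRST(S) = {epsilon, f}.
FIRST(L): from L→f H h we get {f}; from L→epsilon we get {epsilon}. So FIRST(L) = {epsilon, f}.
FIRST(H): from H→d L h we get {d}; from H→h we get {h}. So FIRST(H) = {d, h}.
FOLLOW(S) includes $ since S is the start symbol.
FOLLOW(L): in H→d L h, L is followed by h with FIRST {h}. Thus FOLLOW(L) = {h}.
For L → f H h: FIRST(f H h) = {f}, so it goes in M[L, t] for t ∈ {f}.
For L → epsilon: FIRST(epsilon) = {epsilon}, so it goes in M[L, t] for t ∈ {}; since epsilon ∈ FIRST, also for every t ∈ FOLLOW(L) = {h}.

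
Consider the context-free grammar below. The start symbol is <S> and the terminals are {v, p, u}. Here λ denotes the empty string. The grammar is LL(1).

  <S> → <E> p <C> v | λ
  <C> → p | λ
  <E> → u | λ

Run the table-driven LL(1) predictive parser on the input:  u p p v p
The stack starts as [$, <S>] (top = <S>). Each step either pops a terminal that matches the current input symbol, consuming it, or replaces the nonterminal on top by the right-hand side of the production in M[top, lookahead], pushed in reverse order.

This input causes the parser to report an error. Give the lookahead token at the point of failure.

p

     Stack          Input        Action
  1  $ <S>          u p p v p $  expand <S> → <E> p <C> v
  2  $ v <C> p <E>  u p p v p $  expand <E> → u
  3  $ v <C> p u    u p p v p $  match u
  4  $ v <C> p      p p v p $    match p
  5  $ v <C>        p v p $      expand <C> → p
  6  $ v p          p v p $      match p
  7  $ v            v p $        match v
  8  $              p $          error: stack empty but input remains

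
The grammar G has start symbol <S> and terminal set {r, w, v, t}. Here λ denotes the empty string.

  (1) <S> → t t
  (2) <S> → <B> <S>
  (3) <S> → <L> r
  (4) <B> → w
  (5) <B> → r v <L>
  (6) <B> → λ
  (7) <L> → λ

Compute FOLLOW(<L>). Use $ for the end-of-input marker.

{r, t, w}

FIRST(<B>) = {λ, r, w}
FIRST(<L>) = {λ}
FIRST(<S>) = {r, t, w}  (via <B> <S>, <L> r)
FOLLOW(<S>) includes $ since <S> is the start symbol.
FOLLOW(<S>): in <S>→<B> <S>, the suffix after <S> is empty (adds nothing new). Thus FOLLOW(<S>) = {$}.
FOLLOW(<B>): in <S>→<B> <S>, <B> is followed by <S> with FIRST {r, t, w}. Thus FOLLOW(<B>) = {r, t, w}.
FOLLOW(<L>): in <S>→<L> r, <L> is followed by r with FIRST {r}; in <B>→r v <L>, the suffix after <L> is empty, so FOLLOW(<L>) ⊇ FOLLOW(<B>) = {r, t, w}. Thus FOLLOW(<L>) = {r, t, w}.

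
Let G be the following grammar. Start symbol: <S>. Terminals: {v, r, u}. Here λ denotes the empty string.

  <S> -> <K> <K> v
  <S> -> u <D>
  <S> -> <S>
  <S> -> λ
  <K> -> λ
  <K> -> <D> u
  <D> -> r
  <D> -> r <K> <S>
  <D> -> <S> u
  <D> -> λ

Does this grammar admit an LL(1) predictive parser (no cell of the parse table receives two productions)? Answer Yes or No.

FIRST(<S>) = {λ, r, u, v}
FIRST(<K>) = {λ, r, u, v}
FIRST(<D>) = {λ, r, u, v}
FOLLOW(<S>) = {$, u}
FOLLOW(<K>) = {$, r, u, v}
FOLLOW(<D>) = {$, u}
Cell M[<D>, r] receives both <D> -> r and <D> -> r <K> <S> and <D> -> <S> u — the grammar is not LL(1).

No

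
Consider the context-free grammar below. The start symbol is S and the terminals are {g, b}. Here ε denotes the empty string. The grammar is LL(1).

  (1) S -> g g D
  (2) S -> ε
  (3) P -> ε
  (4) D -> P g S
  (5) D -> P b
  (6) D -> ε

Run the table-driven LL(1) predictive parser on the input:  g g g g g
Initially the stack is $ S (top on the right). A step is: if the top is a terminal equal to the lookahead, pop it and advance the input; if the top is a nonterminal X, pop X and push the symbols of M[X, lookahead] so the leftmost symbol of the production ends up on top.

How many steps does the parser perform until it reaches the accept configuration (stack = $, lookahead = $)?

      Stack    Input        Action
   1  $ S      g g g g g $  expand S -> g g D
   2  $ D g g  g g g g g $  match g
   3  $ D g    g g g g $    match g
   4  $ D      g g g $      expand D -> P g S
   5  $ S g P  g g g $      expand P -> ε
   6  $ S g    g g g $      match g
   7  $ S      g g $        expand S -> g g D
   8  $ D g g  g g $        match g
   9  $ D g    g $          match g
  10  $ D      $            expand D -> ε
Accept reached after 10 steps.

10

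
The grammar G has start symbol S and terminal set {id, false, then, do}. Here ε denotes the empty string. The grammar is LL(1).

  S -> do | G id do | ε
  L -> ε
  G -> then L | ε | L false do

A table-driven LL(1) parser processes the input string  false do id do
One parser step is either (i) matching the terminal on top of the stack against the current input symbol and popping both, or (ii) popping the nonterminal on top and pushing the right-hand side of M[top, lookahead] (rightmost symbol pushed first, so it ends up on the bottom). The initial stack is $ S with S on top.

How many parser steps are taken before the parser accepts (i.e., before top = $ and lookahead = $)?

     Stack               Input             Action
  1  $ S                 false do id do $  expand S -> G id do
  2  $ do id G           false do id do $  expand G -> L false do
  3  $ do id do false L  false do id do $  expand L -> ε
  4  $ do id do false    false do id do $  match false
  5  $ do id do          do id do $        match do
  6  $ do id             id do $           match id
  7  $ do                do $              match do
Accept reached after 7 steps.

7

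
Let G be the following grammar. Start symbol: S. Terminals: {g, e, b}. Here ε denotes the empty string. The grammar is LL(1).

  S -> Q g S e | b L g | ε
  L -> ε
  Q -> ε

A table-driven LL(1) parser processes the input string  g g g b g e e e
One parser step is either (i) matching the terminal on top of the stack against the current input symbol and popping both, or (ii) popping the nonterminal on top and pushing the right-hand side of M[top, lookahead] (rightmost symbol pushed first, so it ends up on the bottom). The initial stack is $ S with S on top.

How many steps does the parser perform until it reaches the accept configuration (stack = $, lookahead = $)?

16

      Stack          Input              Action
   1  $ S            g g g b g e e e $  expand S -> Q g S e
   2  $ e S g Q      g g g b g e e e $  expand Q -> ε
   3  $ e S g        g g g b g e e e $  match g
   4  $ e S          g g b g e e e $    expand S -> Q g S e
   5  $ e e S g Q    g g b g e e e $    expand Q -> ε
   6  $ e e S g      g g b g e e e $    match g
   7  $ e e S        g b g e e e $      expand S -> Q g S e
   8  $ e e e S g Q  g b g e e e $      expand Q -> ε
   9  $ e e e S g    g b g e e e $      match g
  10  $ e e e S      b g e e e $        expand S -> b L g
  11  $ e e e g L b  b g e e e $        match b
  12  $ e e e g L    g e e e $          expand L -> ε
  13  $ e e e g      g e e e $          match g
  14  $ e e e        e e e $            match e
  15  $ e e          e e $              match e
  16  $ e            e $                match e
Accept reached after 16 steps.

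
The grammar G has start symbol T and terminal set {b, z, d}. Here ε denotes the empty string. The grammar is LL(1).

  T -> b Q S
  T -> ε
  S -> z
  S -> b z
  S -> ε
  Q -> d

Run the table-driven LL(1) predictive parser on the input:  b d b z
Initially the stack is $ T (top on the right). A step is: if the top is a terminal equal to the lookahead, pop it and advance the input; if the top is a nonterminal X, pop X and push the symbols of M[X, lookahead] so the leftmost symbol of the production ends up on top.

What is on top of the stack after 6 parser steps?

step 1: stack=$ T  input=b d b z $  — expand T -> b Q S
step 2: stack=$ S Q b  input=b d b z $  — match b
step 3: stack=$ S Q  input=d b z $  — expand Q -> d
step 4: stack=$ S d  input=d b z $  — match d
step 5: stack=$ S  input=b z $  — expand S -> b z
step 6: stack=$ z b  input=b z $  — match b
Stack after step 6: $ z (top = z).

z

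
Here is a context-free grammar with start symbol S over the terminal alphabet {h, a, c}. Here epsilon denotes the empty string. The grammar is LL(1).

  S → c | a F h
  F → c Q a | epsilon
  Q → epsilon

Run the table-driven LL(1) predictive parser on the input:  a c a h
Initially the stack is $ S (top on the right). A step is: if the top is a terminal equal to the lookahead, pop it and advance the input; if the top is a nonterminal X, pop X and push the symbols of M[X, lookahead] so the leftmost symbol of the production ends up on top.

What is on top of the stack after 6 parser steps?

h

     Stack      Input      Action
  1  $ S        a c a h $  expand S → a F h
  2  $ h F a    a c a h $  match a
  3  $ h F      c a h $    expand F → c Q a
  4  $ h a Q c  c a h $    match c
  5  $ h a Q    a h $      expand Q → epsilon
  6  $ h a      a h $      match a
Stack after step 6: $ h (top = h).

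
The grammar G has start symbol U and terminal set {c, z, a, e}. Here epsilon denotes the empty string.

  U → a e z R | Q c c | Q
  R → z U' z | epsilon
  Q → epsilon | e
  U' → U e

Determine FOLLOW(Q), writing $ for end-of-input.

FIRST(R) = {epsilon, z}
FIRST(Q) = {epsilon, e}
FIRST(U) = {epsilon, a, c, e}  (via Q c c, Q)
FIRST(U') = {a, c, e}  (via U e)
FOLLOW(U) includes $ since U is the start symbol.
FOLLOW(U): in U'→U e, U is followed by e with FIRST {e}. Thus FOLLOW(U) = {$, e}.
FOLLOW(R): in U→a e z R, the suffix after R is empty, so FOLLOW(R) ⊇ FOLLOW(U) = {$, e}. Thus FOLLOW(R) = {$, e}.
FOLLOW(Q): in U→Q c c, Q is followed by c c with FIRST {c}; in U→Q, the suffix after Q is empty, so FOLLOW(Q) ⊇ FOLLOW(U) = {$, e}. Thus FOLLOW(Q) = {$, c, e}.
FOLLOW(U'): in R→z U' z, U' is followed by z with FIRST {z}. Thus FOLLOW(U') = {z}.

{$, c, e}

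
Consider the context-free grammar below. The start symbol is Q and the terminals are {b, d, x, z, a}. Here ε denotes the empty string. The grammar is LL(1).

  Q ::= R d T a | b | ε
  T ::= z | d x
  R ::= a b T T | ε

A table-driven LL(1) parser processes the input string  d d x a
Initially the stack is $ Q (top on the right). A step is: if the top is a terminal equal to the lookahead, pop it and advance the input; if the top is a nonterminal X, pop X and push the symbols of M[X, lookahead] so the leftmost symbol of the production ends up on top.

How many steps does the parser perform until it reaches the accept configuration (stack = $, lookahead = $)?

     Stack      Input      Action
  1  $ Q        d d x a $  expand Q ::= R d T a
  2  $ a T d R  d d x a $  expand R ::= ε
  3  $ a T d    d d x a $  match d
  4  $ a T      d x a $    expand T ::= d x
  5  $ a x d    d x a $    match d
  6  $ a x      x a $      match x
  7  $ a        a $        match a
Accept reached after 7 steps.

7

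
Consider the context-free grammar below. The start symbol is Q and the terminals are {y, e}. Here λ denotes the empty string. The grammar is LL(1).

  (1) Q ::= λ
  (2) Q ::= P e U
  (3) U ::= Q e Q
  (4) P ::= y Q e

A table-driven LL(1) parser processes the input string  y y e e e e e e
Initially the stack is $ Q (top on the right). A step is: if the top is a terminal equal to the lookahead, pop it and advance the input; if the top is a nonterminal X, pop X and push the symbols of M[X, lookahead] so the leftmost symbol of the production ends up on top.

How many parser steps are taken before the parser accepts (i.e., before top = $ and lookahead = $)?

19

      Stack              Input              Action
   1  $ Q                y y e e e e e e $  expand Q ::= P e U
   2  $ U e P            y y e e e e e e $  expand P ::= y Q e
   3  $ U e e Q y        y y e e e e e e $  match y
   4  $ U e e Q          y e e e e e e $    expand Q ::= P e U
   5  $ U e e U e P      y e e e e e e $    expand P ::= y Q e
   6  $ U e e U e e Q y  y e e e e e e $    match y
   7  $ U e e U e e Q    e e e e e e $      expand Q ::= λ
   8  $ U e e U e e      e e e e e e $      match e
   9  $ U e e U e        e e e e e $        match e
  10  $ U e e U          e e e e $          expand U ::= Q e Q
  11  $ U e e Q e Q      e e e e $          expand Q ::= λ
  12  $ U e e Q e        e e e e $          match e
  13  $ U e e Q          e e e $            expand Q ::= λ
  14  $ U e e            e e e $            match e
  15  $ U e              e e $              match e
  16  $ U                e $                expand U ::= Q e Q
  17  $ Q e Q            e $                expand Q ::= λ
  18  $ Q e              e $                match e
  19  $ Q                $                  expand Q ::= λ
Accept reached after 19 steps.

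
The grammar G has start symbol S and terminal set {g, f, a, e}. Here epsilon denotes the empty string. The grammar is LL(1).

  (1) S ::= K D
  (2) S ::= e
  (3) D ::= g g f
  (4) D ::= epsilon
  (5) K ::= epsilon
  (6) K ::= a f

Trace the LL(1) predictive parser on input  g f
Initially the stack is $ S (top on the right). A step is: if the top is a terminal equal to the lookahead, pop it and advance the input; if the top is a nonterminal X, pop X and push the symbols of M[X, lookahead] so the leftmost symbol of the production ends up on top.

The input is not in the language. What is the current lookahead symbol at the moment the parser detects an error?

     Stack    Input  Action
  1  $ S      g f $  expand S ::= K D
  2  $ D K    g f $  expand K ::= epsilon
  3  $ D      g f $  expand D ::= g g f
  4  $ f g g  g f $  match g
  5  $ f g    f $    error: top is terminal g but lookahead is f

f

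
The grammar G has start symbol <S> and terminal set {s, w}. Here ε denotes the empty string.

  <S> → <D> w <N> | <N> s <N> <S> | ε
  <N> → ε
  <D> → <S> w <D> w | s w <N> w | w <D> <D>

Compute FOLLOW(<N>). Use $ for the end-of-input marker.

{$, s, w}

FIRST(<N>): from <N>→ε we get {ε}. So FIRST(<N>) = {ε}.
FIRST(<S>): from <S>→<D> w <N> we get {s, w}; from <S>→<N> s <N> <S> we get {s}; from <S>→ε we get {ε}. So FIRST(<S>) = {ε, s, w}.
FIRST(<D>): from <D>→<S> w <D> w we get {s, w}; from <D>→s w <N> w we get {s}; from <D>→w <D> <D> we get {w}. So FIRST(<D>) = {s, w}.
FOLLOW(<S>) includes $ since <S> is the start symbol.
FOLLOW(<S>): in <S>→<N> s <N> <S>, the suffix after <S> is empty (adds nothing new); in <D>→<S> w <D> w, <S> is followed by w <D> w with FIRST {w}. Thus FOLLOW(<S>) = {$, w}.
FOLLOW(<N>): in <S>→<D> w <N>, the suffix after <N> is empty, so FOLLOW(<N>) ⊇ FOLLOW(<S>) = {$, w}; in <S>→<N> s <N> <S> (occurrence 1), <N> is followed by s <N> <S> with FIRST {s}; in <S>→<N> s <N> <S> (occurrence 2), <N> is followed by <S> with FIRST {ε, s, w}; in <S>→<N> s <N> <S> (occurrence 2), the suffix after <N> is nullable, so FOLLOW(<N>) ⊇ FOLLOW(<S>) = {$, w}; in <D>→s w <N> w, <N> is followed by w with FIRST {w}. Thus FOLLOW(<N>) = {$, s, w}.
FOLLOW(<D>): in <S>→<D> w <N>, <D> is followed by w <N> with FIRST {w}; in <D>→<S> w <D> w, <D> is followed by w with FIRST {w}; in <D>→w <D> <D> (occurrence 1), <D> is followed by <D> with FIRST {s, w}; in <D>→w <D> <D> (occurrence 2), the suffix after <D> is empty (adds nothing new). Thus FOLLOW(<D>) = {s, w}.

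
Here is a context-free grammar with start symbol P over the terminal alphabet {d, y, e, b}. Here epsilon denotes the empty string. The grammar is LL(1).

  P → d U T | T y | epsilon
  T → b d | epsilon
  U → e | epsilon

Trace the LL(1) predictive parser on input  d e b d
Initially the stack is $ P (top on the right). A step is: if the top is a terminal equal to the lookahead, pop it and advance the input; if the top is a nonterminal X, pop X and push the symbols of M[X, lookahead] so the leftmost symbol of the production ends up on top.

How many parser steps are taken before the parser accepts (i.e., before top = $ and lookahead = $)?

step 1: stack=$ P  input=d e b d $  — expand P → d U T
step 2: stack=$ T U d  input=d e b d $  — match d
step 3: stack=$ T U  input=e b d $  — expand U → e
step 4: stack=$ T e  input=e b d $  — match e
step 5: stack=$ T  input=b d $  — expand T → b d
step 6: stack=$ d b  input=b d $  — match b
step 7: stack=$ d  input=d $  — match d
Accept reached after 7 steps.

7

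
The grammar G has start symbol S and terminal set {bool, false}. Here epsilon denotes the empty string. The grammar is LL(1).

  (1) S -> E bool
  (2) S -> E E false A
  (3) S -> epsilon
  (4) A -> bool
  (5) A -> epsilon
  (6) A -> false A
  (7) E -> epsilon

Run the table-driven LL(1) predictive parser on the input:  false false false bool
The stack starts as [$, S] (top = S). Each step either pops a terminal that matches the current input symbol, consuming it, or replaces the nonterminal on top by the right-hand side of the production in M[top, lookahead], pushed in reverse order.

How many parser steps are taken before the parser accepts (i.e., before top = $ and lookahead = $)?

10

step 1: stack=$ S  input=false false false bool $  — expand S -> E E false A
step 2: stack=$ A false E E  input=false false false bool $  — expand E -> epsilon
step 3: stack=$ A false E  input=false false false bool $  — expand E -> epsilon
step 4: stack=$ A false  input=false false false bool $  — match false
step 5: stack=$ A  input=false false bool $  — expand A -> false A
step 6: stack=$ A false  input=false false bool $  — match false
step 7: stack=$ A  input=false bool $  — expand A -> false A
step 8: stack=$ A false  input=false bool $  — match false
step 9: stack=$ A  input=bool $  — expand A -> bool
step 10: stack=$ bool  input=bool $  — match bool
Accept reached after 10 steps.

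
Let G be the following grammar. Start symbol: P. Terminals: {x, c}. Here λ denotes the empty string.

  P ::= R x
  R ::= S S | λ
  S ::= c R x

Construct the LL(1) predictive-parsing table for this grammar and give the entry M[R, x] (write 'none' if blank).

R ::= λ

FIRST(S): from S::=c R x we get {c}. So FIRST(S) = {c}.
FIRST(R): from R::=S S we get {c}; from R::=λ we get {λ}. So FIRST(R) = {λ, c}.
FIRST(P): from P::=R x we get {c, x}. So FIRST(P) = {c, x}.
FOLLOW(P) includes $ since P is the start symbol.
FOLLOW(R): in P::=R x, R is followed by x with FIRST {x}; in S::=c R x, R is followed by x with FIRST {x}. Thus FOLLOW(R) = {x}.
For R ::= S S: FIRST(S S) = {c}, so it goes in M[R, t] for t ∈ {c}.
For R ::= λ: FIRST(λ) = {λ}, so it goes in M[R, t] for t ∈ {}; since λ ∈ FIRST, also for every t ∈ FOLLOW(R) = {x}.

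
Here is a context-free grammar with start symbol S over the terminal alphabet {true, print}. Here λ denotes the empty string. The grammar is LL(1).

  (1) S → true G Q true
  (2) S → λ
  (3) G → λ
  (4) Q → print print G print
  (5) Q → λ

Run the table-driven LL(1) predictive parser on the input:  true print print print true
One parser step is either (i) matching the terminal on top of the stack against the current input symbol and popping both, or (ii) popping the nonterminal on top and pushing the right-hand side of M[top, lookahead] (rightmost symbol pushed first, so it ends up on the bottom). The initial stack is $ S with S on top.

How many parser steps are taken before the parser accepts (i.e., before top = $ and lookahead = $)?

9

step 1: stack=$ S  input=true print print print true $  — expand S → true G Q true
step 2: stack=$ true Q G true  input=true print print print true $  — match true
step 3: stack=$ true Q G  input=print print print true $  — expand G → λ
step 4: stack=$ true Q  input=print print print true $  — expand Q → print print G print
step 5: stack=$ true print G print print  input=print print print true $  — match print
step 6: stack=$ true print G print  input=print print true $  — match print
step 7: stack=$ true print G  input=print true $  — expand G → λ
step 8: stack=$ true print  input=print true $  — match print
step 9: stack=$ true  input=true $  — match true
Accept reached after 9 steps.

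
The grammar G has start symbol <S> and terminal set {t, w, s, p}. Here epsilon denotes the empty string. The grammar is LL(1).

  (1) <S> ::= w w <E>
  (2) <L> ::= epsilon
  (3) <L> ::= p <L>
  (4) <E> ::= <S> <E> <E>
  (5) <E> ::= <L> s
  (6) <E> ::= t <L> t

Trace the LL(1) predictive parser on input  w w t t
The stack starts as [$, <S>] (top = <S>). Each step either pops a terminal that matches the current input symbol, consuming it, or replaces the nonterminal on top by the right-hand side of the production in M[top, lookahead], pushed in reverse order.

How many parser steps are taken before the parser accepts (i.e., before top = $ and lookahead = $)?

7

     Stack      Input      Action
  1  $ <S>      w w t t $  expand <S> ::= w w <E>
  2  $ <E> w w  w w t t $  match w
  3  $ <E> w    w t t $    match w
  4  $ <E>      t t $      expand <E> ::= t <L> t
  5  $ t <L> t  t t $      match t
  6  $ t <L>    t $        expand <L> ::= epsilon
  7  $ t        t $        match t
Accept reached after 7 steps.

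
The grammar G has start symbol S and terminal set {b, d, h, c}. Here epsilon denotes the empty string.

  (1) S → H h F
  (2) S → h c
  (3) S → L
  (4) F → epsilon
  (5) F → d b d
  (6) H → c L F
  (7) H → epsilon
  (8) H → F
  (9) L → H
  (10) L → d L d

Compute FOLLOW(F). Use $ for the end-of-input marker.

{$, d, h}

FIRST(F): from F→epsilon we get {epsilon}; from F→d b d we get {d}. So FIRST(F) = {epsilon, d}.
FIRST(H): from H→c L F we get {c}; from H→epsilon we get {epsilon}; from H→F we get {epsilon, d}. So FIRST(H) = {epsilon, c, d}.
FIRST(L): from L→H we get {epsilon, c, d}; from L→d L d we get {d}. So FIRST(L) = {epsilon, c, d}.
FIRST(S): from S→H h F we get {c, d, h}; from S→h c we get {h}; from S→L we get {epsilon, c, d}. So FIRST(S) = {epsilon, c, d, h}.
FOLLOW(S) includes $ since S is the start symbol.
FOLLOW(S): S appears on no right-hand side. Thus FOLLOW(S) = {$}.
FOLLOW(F): in S→H h F, the suffix after F is empty, so FOLLOW(F) ⊇ FOLLOW(S) = {$}; in H→c L F, the suffix after F is empty, so FOLLOW(F) ⊇ FOLLOW(H) = {$, d, h}; in H→F, the suffix after F is empty, so FOLLOW(F) ⊇ FOLLOW(H) = {$, d, h}. Thus FOLLOW(F) = {$, d, h}.
FOLLOW(H): in S→H h F, H is followed by h F with FIRST {h}; in L→H, the suffix after H is empty, so FOLLOW(H) ⊇ FOLLOW(L) = {$, d, h}. Thus FOLLOW(H) = {$, d, h}.
FOLLOW(L): in S→L, the suffix after L is empty, so FOLLOW(L) ⊇ FOLLOW(S) = {$}; in H→c L F, L is followed by F with FIRST {epsilon, d}; in H→c L F, the suffix after L is nullable, so FOLLOW(L) ⊇ FOLLOW(H) = {$, d, h}; in L→d L d, L is followed by d with FIRST {d}. Thus FOLLOW(L) = {$, d, h}.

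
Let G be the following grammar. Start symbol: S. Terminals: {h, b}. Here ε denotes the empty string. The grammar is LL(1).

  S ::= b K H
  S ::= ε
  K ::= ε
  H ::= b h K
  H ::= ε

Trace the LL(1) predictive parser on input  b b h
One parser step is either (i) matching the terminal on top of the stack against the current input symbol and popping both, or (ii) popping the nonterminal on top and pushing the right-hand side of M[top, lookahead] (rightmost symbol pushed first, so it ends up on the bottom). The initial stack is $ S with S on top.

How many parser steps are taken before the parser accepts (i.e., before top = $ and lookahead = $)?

7

     Stack    Input    Action
  1  $ S      b b h $  expand S ::= b K H
  2  $ H K b  b b h $  match b
  3  $ H K    b h $    expand K ::= ε
  4  $ H      b h $    expand H ::= b h K
  5  $ K h b  b h $    match b
  6  $ K h    h $      match h
  7  $ K      $        expand K ::= ε
Accept reached after 7 steps.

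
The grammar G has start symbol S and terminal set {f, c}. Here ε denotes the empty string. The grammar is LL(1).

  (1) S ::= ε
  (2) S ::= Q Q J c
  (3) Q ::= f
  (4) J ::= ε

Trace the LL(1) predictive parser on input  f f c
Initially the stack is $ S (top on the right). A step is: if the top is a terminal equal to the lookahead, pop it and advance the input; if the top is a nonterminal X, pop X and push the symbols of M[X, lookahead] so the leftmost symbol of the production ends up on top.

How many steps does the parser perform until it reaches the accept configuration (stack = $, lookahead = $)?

7

     Stack      Input    Action
  1  $ S        f f c $  expand S ::= Q Q J c
  2  $ c J Q Q  f f c $  expand Q ::= f
  3  $ c J Q f  f f c $  match f
  4  $ c J Q    f c $    expand Q ::= f
  5  $ c J f    f c $    match f
  6  $ c J      c $      expand J ::= ε
  7  $ c        c $      match c
Accept reached after 7 steps.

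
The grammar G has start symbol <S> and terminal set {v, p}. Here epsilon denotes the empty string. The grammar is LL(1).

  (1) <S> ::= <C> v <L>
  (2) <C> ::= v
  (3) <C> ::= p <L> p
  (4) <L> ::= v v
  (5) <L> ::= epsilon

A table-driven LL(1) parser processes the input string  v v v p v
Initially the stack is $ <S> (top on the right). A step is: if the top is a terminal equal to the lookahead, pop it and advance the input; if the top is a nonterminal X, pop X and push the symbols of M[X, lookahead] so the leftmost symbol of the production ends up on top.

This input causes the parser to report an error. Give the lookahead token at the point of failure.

step 1: stack=$ <S>  input=v v v p v $  — expand <S> ::= <C> v <L>
step 2: stack=$ <L> v <C>  input=v v v p v $  — expand <C> ::= v
step 3: stack=$ <L> v v  input=v v v p v $  — match v
step 4: stack=$ <L> v  input=v v p v $  — match v
step 5: stack=$ <L>  input=v p v $  — expand <L> ::= v v
step 6: stack=$ v v  input=v p v $  — match v
step 7: stack=$ v  input=p v $  — error: top is terminal v but lookahead is p

p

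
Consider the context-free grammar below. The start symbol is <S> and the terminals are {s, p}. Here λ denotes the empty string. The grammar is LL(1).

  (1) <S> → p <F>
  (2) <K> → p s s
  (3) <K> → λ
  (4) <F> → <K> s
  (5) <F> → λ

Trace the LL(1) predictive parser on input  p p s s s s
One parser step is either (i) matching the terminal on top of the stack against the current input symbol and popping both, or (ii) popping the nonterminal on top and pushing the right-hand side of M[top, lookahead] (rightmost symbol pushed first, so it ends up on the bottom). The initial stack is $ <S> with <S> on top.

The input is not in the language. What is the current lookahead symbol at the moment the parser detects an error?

s

     Stack      Input          Action
  1  $ <S>      p p s s s s $  expand <S> → p <F>
  2  $ <F> p    p p s s s s $  match p
  3  $ <F>      p s s s s $    expand <F> → <K> s
  4  $ s <K>    p s s s s $    expand <K> → p s s
  5  $ s s s p  p s s s s $    match p
  6  $ s s s    s s s s $      match s
  7  $ s s      s s s $        match s
  8  $ s        s s $          match s
  9  $          s $            error: stack empty but input remains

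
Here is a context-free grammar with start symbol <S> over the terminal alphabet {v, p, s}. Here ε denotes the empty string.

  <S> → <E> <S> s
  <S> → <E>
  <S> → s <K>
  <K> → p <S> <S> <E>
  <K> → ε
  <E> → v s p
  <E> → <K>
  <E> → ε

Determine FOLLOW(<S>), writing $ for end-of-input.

{$, p, s, v}

FIRST(<K>) = {ε, p}
FIRST(<E>) = {ε, p, v}  (via <K>)
FIRST(<S>) = {ε, p, s, v}  (via <E> <S> s, <E>)
FOLLOW(<S>) includes $ since <S> is the start symbol.
FOLLOW(<S>): in <S>→<E> <S> s, <S> is followed by s with FIRST {s}; in <K>→p <S> <S> <E> (occurrence 1), <S> is followed by <S> <E> with FIRST {ε, p, s, v}; in <K>→p <S> <S> <E> (occurrence 1), the suffix after <S> is nullable, so FOLLOW(<S>) ⊇ FOLLOW(<K>) = {$, p, s, v}; in <K>→p <S> <S> <E> (occurrence 2), <S> is followed by <E> with FIRST {ε, p, v}; in <K>→p <S> <S> <E> (occurrence 2), the suffix after <S> is nullable, so FOLLOW(<S>) ⊇ FOLLOW(<K>) = {$, p, s, v}. Thus FOLLOW(<S>) = {$, p, s, v}.
FOLLOW(<K>): in <S>→s <K>, the suffix after <K> is empty, so FOLLOW(<K>) ⊇ FOLLOW(<S>) = {$, p, s, v}; in <E>→<K>, the suffix after <K> is empty, so FOLLOW(<K>) ⊇ FOLLOW(<E>) = {$, p, s, v}. Thus FOLLOW(<K>) = {$, p, s, v}.
FOLLOW(<E>): in <S>→<E> <S> s, <E> is followed by <S> s with FIRST {p, s, v}; in <S>→<E>, the suffix after <E> is empty, so FOLLOW(<E>) ⊇ FOLLOW(<S>) = {$, p, s, v}; in <K>→p <S> <S> <E>, the suffix after <E> is empty, so FOLLOW(<E>) ⊇ FOLLOW(<K>) = {$, p, s, v}. Thus FOLLOW(<E>) = {$, p, s, v}.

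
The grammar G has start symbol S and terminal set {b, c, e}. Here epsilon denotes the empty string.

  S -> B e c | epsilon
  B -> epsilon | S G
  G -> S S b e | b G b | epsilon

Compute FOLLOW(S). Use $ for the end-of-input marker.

FIRST(S) = {epsilon, b, e}  (via B e c)
FIRST(G) = {epsilon, b, e}  (via S S b e)
FIRST(B) = {epsilon, b, e}  (via S G)
FOLLOW(S) includes $ since S is the start symbol.
FOLLOW(B): in S->B e c, B is followed by e c with FIRST {e}. Thus FOLLOW(B) = {e}.
FOLLOW(S): in B->S G, S is followed by G with FIRST {epsilon, b, e}; in B->S G, the suffix after S is nullable, so FOLLOW(S) ⊇ FOLLOW(B) = {e}; in G->S S b e (occurrence 1), S is followed by S b e with FIRST {b, e}; in G->S S b e (occurrence 2), S is followed by b e with FIRST {b}. Thus FOLLOW(S) = {$, b, e}.
FOLLOW(G): in B->S G, the suffix after G is empty, so FOLLOW(G) ⊇ FOLLOW(B) = {e}; in G->b G b, G is followed by b with FIRST {b}. Thus FOLLOW(G) = {b, e}.

{$, b, e}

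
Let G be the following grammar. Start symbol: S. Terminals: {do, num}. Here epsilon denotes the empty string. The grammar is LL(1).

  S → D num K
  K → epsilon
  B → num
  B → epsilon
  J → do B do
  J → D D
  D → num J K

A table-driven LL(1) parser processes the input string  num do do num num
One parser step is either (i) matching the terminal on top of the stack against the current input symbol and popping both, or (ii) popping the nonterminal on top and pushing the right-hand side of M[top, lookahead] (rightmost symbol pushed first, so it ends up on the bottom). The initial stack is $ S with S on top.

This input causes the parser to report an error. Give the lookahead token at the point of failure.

num

      Stack              Input                Action
   1  $ S                num do do num num $  expand S → D num K
   2  $ K num D          num do do num num $  expand D → num J K
   3  $ K num K J num    num do do num num $  match num
   4  $ K num K J        do do num num $      expand J → do B do
   5  $ K num K do B do  do do num num $      match do
   6  $ K num K do B     do num num $         expand B → epsilon
   7  $ K num K do       do num num $         match do
   8  $ K num K          num num $            expand K → epsilon
   9  $ K num            num num $            match num
  10  $ K                num $                expand K → epsilon
  11  $                  num $                error: stack empty but input remains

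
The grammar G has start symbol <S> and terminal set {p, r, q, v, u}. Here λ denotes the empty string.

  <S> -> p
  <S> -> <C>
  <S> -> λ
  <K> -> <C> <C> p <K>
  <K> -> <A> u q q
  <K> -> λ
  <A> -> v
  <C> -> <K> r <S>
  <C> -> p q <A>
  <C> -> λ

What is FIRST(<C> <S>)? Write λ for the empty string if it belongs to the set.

{λ, p, r, v}

FIRST(<A>): from <A>->v we get {v}. So FIRST(<A>) = {v}.
FIRST(<S>): from <S>->p we get {p}; from <S>-><C> we get {λ, p, r, v}; from <S>->λ we get {λ}. So FIRST(<S>) = {λ, p, r, v}.
FIRST(<K>): from <K>-><C> <C> p <K> we get {p, r, v}; from <K>-><A> u q q we get {v}; from <K>->λ we get {λ}. So FIRST(<K>) = {λ, p, r, v}.
FIRST(<C>): from <C>-><K> r <S> we get {p, r, v}; from <C>->p q <A> we get {p}; from <C>->λ we get {λ}. So FIRST(<C>) = {λ, p, r, v}.
FIRST(<C> <S>): take FIRST of each symbol in turn, carrying on past any symbol whose FIRST contains λ; result {λ, p, r, v}.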